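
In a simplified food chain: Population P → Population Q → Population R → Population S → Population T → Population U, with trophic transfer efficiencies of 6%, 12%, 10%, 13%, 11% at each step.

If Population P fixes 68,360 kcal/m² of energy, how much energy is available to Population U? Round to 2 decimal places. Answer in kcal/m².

0.70 kcal/m²

Population Q: 68360 × 0.06 = 4101.6 kcal/m²
Population R: 4101.6 × 0.12 = 492.192 kcal/m²
Population S: 492.192 × 0.1 = 49.2192 kcal/m²
Population T: 49.2192 × 0.13 = 6.398496 kcal/m²
Population U: 6.398496 × 0.11 = 0.70383456 kcal/m²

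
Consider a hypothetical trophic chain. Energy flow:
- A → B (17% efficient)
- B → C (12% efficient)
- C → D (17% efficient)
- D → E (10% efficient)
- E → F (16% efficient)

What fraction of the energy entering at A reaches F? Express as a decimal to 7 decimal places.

Product of link efficiencies: 0.17 × 0.12 × 0.17 × 0.1 × 0.16 = 0.000055488

0.0000555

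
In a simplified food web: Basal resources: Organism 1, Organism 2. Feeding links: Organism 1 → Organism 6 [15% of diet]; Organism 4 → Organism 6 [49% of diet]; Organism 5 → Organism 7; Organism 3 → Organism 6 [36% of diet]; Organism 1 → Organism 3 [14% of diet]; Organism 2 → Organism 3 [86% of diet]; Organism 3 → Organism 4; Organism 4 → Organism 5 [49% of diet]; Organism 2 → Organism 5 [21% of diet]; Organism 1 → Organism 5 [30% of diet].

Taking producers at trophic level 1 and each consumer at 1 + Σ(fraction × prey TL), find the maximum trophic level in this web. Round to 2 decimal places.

3.98

Organism 3: 1 + (0.86×1 + 0.14×1) = 2
Organism 4: 1 + 2 = 3
Organism 5: 1 + (0.49×3 + 0.21×1 + 0.3×1) = 2.98
Organism 6: 1 + (0.49×3 + 0.36×2 + 0.15×1) = 3.34
Organism 7: 1 + 2.98 = 3.98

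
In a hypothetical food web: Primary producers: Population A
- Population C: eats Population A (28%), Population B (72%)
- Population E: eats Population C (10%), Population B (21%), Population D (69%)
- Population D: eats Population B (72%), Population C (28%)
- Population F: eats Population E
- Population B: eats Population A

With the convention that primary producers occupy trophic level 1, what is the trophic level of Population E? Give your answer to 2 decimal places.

Population B: 1 + 1 = 2
Population C: 1 + (0.28×1 + 0.72×2) = 2.72
Population D: 1 + (0.72×2 + 0.28×2.72) = 3.2016
Population E: 1 + (0.1×2.72 + 0.21×2 + 0.69×3.2016) = 3.901104
Population F: 1 + 3.901104 = 4.901104

3.90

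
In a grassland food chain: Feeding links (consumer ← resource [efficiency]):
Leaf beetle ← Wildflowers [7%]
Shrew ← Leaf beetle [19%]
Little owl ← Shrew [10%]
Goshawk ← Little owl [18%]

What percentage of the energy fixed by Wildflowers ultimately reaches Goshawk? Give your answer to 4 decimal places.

Product of link efficiencies: 0.07 × 0.19 × 0.1 × 0.18 = 0.0002394
As a percentage: 0.0002394 × 100 = 0.0239%

0.0239%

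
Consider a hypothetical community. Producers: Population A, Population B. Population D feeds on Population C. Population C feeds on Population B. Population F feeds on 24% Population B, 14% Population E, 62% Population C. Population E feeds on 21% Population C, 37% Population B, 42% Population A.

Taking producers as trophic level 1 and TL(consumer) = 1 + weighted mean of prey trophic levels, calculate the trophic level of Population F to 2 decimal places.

Population C: 1 + 1 = 2
Population D: 1 + 2 = 3
Population E: 1 + (0.21×2 + 0.37×1 + 0.42×1) = 2.21
Population F: 1 + (0.24×1 + 0.14×2.21 + 0.62×2) = 2.7894

2.79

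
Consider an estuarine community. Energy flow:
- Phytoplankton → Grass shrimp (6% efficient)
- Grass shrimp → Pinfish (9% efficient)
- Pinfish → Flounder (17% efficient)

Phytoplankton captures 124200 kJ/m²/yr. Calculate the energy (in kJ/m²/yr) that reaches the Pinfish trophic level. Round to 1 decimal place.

Grass shrimp: 124200 × 0.06 = 7452 kJ/m²/yr
Pinfish: 7452 × 0.09 = 670.68 kJ/m²/yr

670.7 kJ/m²/yr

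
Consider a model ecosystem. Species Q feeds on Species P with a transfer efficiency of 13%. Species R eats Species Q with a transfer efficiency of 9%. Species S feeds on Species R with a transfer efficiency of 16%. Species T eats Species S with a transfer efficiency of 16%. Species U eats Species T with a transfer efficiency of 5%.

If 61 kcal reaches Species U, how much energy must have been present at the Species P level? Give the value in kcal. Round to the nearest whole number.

4073184 kcal

Cumulative transfer efficiency: 0.13 × 0.09 × 0.16 × 0.16 × 0.05 = 0.000014976
Species P energy = 61 / 0.000014976 = 4073184 kcal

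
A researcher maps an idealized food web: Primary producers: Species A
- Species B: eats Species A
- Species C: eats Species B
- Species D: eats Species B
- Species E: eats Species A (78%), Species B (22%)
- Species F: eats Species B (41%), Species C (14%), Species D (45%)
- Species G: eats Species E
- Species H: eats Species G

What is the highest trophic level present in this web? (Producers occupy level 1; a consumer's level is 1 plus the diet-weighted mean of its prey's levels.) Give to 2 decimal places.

Species B: 1 + 1 = 2
Species C: 1 + 2 = 3
Species D: 1 + 2 = 3
Species E: 1 + (0.78×1 + 0.22×2) = 2.22
Species F: 1 + (0.41×2 + 0.14×3 + 0.45×3) = 3.59
Species G: 1 + 2.22 = 3.22
Species H: 1 + 3.22 = 4.22

4.22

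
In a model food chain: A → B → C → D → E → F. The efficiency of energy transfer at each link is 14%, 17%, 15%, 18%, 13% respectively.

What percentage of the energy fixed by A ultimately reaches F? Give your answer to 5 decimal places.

0.00835%

Product of link efficiencies: 0.14 × 0.17 × 0.15 × 0.18 × 0.13 = 0.000083538
As a percentage: 0.000083538 × 100 = 0.00835%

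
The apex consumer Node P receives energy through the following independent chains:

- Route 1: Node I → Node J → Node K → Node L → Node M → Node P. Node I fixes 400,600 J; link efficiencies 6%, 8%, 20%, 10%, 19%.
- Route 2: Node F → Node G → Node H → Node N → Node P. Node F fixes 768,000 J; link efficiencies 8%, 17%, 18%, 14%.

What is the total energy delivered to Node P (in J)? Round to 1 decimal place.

Route 1: 400600 × 0.06 × 0.08 × 0.2 × 0.1 × 0.19 = 7.306944 J
Route 2: 768000 × 0.08 × 0.17 × 0.18 × 0.14 = 263.20896 J
Total at Node P: 7.306944 + 263.20896 = 270.515904 J

270.5 J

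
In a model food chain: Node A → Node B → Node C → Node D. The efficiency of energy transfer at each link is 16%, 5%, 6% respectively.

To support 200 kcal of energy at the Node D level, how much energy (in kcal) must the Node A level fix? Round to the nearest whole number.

416667 kcal

Cumulative transfer efficiency: 0.16 × 0.05 × 0.06 = 0.00048
Node A energy = 200 / 0.00048 = 416667 kcal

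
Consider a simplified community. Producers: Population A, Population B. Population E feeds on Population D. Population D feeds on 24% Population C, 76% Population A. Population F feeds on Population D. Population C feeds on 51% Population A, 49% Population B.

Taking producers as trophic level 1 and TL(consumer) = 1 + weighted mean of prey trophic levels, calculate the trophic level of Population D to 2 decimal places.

2.24

Population C: 1 + (0.51×1 + 0.49×1) = 2
Population D: 1 + (0.24×2 + 0.76×1) = 2.24
Population E: 1 + 2.24 = 3.24
Population F: 1 + 2.24 = 3.24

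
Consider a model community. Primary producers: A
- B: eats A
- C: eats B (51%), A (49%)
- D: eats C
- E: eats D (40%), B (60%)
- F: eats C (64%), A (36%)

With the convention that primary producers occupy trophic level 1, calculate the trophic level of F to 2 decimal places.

B: 1 + 1 = 2
C: 1 + (0.51×2 + 0.49×1) = 2.51
D: 1 + 2.51 = 3.51
E: 1 + (0.4×3.51 + 0.6×2) = 3.604
F: 1 + (0.64×2.51 + 0.36×1) = 2.9664

2.97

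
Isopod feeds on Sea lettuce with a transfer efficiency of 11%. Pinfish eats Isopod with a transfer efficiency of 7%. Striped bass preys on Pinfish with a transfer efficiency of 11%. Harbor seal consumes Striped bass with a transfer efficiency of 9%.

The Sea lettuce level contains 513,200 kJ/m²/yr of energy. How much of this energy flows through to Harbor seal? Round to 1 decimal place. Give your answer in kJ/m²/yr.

Isopod: 513200 × 0.11 = 56452 kJ/m²/yr
Pinfish: 56452 × 0.07 = 3951.64 kJ/m²/yr
Striped bass: 3951.64 × 0.11 = 434.6804 kJ/m²/yr
Harbor seal: 434.6804 × 0.09 = 39.121236 kJ/m²/yr

39.1 kJ/m²/yr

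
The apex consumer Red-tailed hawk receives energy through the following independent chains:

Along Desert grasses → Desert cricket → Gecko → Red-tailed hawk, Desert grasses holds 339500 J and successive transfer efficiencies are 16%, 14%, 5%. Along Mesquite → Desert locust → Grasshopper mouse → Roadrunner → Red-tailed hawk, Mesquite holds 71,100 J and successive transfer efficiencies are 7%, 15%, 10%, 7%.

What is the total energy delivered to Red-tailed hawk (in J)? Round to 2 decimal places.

Via Desert grasses: 339500 × 0.16 × 0.14 × 0.05 = 380.24 J
Via Mesquite: 71100 × 0.07 × 0.15 × 0.1 × 0.07 = 5.22585 J
Total at Red-tailed hawk: 380.24 + 5.22585 = 385.46585 J

385.47 J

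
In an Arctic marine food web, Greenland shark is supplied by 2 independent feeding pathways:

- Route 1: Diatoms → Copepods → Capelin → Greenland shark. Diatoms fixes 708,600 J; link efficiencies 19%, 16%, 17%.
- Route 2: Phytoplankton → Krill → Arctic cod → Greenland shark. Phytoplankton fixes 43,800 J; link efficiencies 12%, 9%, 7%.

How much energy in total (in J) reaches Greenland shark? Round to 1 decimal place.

Route 1: 708600 × 0.19 × 0.16 × 0.17 = 3662.0448 J
Route 2: 43800 × 0.12 × 0.09 × 0.07 = 33.1128 J
Total at Greenland shark: 3662.0448 + 33.1128 = 3695.1576 J

3695.2 J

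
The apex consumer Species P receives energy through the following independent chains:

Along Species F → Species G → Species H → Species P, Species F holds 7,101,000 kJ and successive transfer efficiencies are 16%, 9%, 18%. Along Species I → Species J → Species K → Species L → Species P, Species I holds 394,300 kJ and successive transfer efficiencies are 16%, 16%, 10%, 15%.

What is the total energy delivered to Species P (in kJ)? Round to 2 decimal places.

18557.20 kJ

Via Species F: 7101000 × 0.16 × 0.09 × 0.18 = 18405.792 kJ
Via Species I: 394300 × 0.16 × 0.16 × 0.1 × 0.15 = 151.4112 kJ
Total at Species P: 18405.792 + 151.4112 = 18557.2032 kJ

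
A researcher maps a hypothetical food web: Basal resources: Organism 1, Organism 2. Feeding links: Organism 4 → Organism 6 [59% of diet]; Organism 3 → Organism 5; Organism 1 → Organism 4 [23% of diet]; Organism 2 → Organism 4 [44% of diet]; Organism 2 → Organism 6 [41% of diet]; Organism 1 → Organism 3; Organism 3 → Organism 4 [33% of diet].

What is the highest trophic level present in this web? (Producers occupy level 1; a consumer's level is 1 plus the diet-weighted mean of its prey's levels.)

Organism 3: 1 + 1 = 2
Organism 4: 1 + (0.44×1 + 0.23×1 + 0.33×2) = 2.33
Organism 5: 1 + 2 = 3
Organism 6: 1 + (0.41×1 + 0.59×2.33) = 2.7847

3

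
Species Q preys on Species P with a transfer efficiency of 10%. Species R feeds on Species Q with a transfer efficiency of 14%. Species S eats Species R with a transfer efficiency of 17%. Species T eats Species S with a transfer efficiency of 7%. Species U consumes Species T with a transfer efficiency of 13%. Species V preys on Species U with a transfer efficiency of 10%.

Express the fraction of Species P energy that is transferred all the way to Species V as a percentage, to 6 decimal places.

0.000217%

Product of link efficiencies: 0.1 × 0.14 × 0.17 × 0.07 × 0.13 × 0.1 = 0.0000021658
As a percentage: 0.0000021658 × 100 = 0.000217%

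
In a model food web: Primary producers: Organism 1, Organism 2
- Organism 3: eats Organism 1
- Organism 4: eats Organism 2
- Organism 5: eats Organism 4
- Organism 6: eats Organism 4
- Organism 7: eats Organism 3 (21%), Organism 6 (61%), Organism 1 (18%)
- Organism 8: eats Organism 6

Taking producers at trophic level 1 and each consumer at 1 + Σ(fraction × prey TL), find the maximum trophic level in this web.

4

Organism 3: 1 + 1 = 2
Organism 4: 1 + 1 = 2
Organism 5: 1 + 2 = 3
Organism 6: 1 + 2 = 3
Organism 7: 1 + (0.21×2 + 0.61×3 + 0.18×1) = 3.43
Organism 8: 1 + 3 = 4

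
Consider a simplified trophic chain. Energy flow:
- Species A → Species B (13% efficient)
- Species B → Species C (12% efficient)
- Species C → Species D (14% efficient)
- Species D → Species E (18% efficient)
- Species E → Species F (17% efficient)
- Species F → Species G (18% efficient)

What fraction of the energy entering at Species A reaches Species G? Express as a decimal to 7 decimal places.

Product of link efficiencies: 0.13 × 0.12 × 0.14 × 0.18 × 0.17 × 0.18 = 0.000012029472

0.0000120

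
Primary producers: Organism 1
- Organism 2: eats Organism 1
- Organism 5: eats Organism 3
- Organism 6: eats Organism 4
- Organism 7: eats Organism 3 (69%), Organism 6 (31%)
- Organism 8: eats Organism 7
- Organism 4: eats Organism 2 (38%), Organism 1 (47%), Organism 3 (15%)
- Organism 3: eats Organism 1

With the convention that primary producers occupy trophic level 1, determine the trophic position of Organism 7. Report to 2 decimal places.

3.47

Organism 2: 1 + 1 = 2
Organism 3: 1 + 1 = 2
Organism 4: 1 + (0.38×2 + 0.47×1 + 0.15×2) = 2.53
Organism 5: 1 + 2 = 3
Organism 6: 1 + 2.53 = 3.53
Organism 7: 1 + (0.69×2 + 0.31×3.53) = 3.4743
Organism 8: 1 + 3.4743 = 4.4743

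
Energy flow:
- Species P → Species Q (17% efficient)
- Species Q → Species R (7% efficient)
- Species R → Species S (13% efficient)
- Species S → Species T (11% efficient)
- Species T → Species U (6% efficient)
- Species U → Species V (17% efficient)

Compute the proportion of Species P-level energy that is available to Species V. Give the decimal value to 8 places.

0.00000174

Product of link efficiencies: 0.17 × 0.07 × 0.13 × 0.11 × 0.06 × 0.17 = 0.000001735734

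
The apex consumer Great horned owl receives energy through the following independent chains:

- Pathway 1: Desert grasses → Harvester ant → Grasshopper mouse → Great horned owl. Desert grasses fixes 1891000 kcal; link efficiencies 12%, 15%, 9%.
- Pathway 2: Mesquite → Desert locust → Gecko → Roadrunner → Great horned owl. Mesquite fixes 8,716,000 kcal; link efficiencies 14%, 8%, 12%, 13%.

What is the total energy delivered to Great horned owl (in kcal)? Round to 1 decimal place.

4586.3 kcal

Pathway 1: 1891000 × 0.12 × 0.15 × 0.09 = 3063.42 kcal
Pathway 2: 8716000 × 0.14 × 0.08 × 0.12 × 0.13 = 1522.85952 kcal
Total at Great horned owl: 3063.42 + 1522.85952 = 4586.27952 kcal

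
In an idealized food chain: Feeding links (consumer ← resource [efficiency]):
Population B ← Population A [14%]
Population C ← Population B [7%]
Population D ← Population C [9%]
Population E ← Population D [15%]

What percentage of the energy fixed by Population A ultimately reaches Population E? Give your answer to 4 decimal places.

0.0132%

Product of link efficiencies: 0.14 × 0.07 × 0.09 × 0.15 = 0.0001323
As a percentage: 0.0001323 × 100 = 0.0132%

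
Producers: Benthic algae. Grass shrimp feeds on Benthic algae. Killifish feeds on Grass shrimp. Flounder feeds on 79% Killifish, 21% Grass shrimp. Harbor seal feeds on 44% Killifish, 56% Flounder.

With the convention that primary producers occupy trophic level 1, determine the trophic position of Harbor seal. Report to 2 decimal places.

4.44

Grass shrimp: 1 + 1 = 2
Killifish: 1 + 2 = 3
Flounder: 1 + (0.79×3 + 0.21×2) = 3.79
Harbor seal: 1 + (0.44×3 + 0.56×3.79) = 4.4424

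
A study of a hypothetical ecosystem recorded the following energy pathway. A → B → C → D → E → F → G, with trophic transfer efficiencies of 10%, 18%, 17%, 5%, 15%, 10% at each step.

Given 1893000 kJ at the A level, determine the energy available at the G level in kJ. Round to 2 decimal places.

4.34 kJ

B: 1893000 × 0.1 = 189300 kJ
C: 189300 × 0.18 = 34074 kJ
D: 34074 × 0.17 = 5792.58 kJ
E: 5792.58 × 0.05 = 289.629 kJ
F: 289.629 × 0.15 = 43.44435 kJ
G: 43.44435 × 0.1 = 4.344435 kJ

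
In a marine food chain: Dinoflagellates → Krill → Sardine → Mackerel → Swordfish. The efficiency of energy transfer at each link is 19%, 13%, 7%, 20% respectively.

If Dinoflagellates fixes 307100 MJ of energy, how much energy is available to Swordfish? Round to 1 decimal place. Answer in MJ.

Krill: 307100 × 0.19 = 58349 MJ
Sardine: 58349 × 0.13 = 7585.37 MJ
Mackerel: 7585.37 × 0.07 = 530.9759 MJ
Swordfish: 530.9759 × 0.2 = 106.19518 MJ

106.2 MJ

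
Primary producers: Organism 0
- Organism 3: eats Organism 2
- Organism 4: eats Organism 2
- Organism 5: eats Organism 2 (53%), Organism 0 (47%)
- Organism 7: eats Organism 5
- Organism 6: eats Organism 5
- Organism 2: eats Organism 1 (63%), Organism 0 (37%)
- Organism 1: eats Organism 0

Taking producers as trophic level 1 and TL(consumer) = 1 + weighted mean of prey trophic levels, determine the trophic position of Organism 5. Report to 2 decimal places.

2.86

Organism 1: 1 + 1 = 2
Organism 2: 1 + (0.63×2 + 0.37×1) = 2.63
Organism 3: 1 + 2.63 = 3.63
Organism 4: 1 + 2.63 = 3.63
Organism 5: 1 + (0.53×2.63 + 0.47×1) = 2.8639
Organism 6: 1 + 2.8639 = 3.8639
Organism 7: 1 + 2.8639 = 3.8639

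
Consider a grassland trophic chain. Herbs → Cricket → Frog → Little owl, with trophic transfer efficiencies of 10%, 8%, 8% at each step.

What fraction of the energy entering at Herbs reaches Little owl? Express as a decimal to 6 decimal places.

0.000640

Product of link efficiencies: 0.1 × 0.08 × 0.08 = 0.00064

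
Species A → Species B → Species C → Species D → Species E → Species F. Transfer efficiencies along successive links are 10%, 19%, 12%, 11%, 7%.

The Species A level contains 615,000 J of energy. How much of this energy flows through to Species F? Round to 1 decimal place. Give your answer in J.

10.8 J

Species B: 615000 × 0.1 = 61500 J
Species C: 61500 × 0.19 = 11685 J
Species D: 11685 × 0.12 = 1402.2 J
Species E: 1402.2 × 0.11 = 154.242 J
Species F: 154.242 × 0.07 = 10.79694 J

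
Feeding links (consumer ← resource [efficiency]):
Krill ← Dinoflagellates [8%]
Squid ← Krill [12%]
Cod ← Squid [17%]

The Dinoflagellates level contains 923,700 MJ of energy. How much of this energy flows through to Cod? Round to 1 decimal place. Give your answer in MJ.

Krill: 923700 × 0.08 = 73896 MJ
Squid: 73896 × 0.12 = 8867.52 MJ
Cod: 8867.52 × 0.17 = 1507.4784 MJ

1507.5 MJ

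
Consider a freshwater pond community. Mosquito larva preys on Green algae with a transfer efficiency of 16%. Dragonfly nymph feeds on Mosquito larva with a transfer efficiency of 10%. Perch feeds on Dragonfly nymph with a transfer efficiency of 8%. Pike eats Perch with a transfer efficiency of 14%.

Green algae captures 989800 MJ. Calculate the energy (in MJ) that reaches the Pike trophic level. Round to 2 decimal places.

177.37 MJ

Mosquito larva: 989800 × 0.16 = 158368 MJ
Dragonfly nymph: 158368 × 0.1 = 15836.8 MJ
Perch: 15836.8 × 0.08 = 1266.944 MJ
Pike: 1266.944 × 0.14 = 177.37216 MJ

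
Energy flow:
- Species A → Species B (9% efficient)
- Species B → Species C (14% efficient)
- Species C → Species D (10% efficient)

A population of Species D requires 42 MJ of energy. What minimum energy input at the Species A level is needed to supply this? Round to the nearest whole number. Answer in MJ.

Cumulative transfer efficiency: 0.09 × 0.14 × 0.1 = 0.00126
Species A energy = 42 / 0.00126 = 33333 MJ

33333 MJ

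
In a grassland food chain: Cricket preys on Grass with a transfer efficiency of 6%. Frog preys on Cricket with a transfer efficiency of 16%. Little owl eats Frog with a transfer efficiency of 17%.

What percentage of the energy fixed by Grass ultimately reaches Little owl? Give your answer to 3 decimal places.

0.163%

Product of link efficiencies: 0.06 × 0.16 × 0.17 = 0.001632
As a percentage: 0.001632 × 100 = 0.163%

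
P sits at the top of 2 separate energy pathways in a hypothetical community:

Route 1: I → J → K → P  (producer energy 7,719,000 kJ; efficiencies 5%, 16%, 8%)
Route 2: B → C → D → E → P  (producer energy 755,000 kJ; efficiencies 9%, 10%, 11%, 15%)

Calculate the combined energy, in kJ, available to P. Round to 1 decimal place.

5052.3 kJ

Route 1: 7719000 × 0.05 × 0.16 × 0.08 = 4940.16 kJ
Route 2: 755000 × 0.09 × 0.1 × 0.11 × 0.15 = 112.1175 kJ
Total at P: 4940.16 + 112.1175 = 5052.2775 kJ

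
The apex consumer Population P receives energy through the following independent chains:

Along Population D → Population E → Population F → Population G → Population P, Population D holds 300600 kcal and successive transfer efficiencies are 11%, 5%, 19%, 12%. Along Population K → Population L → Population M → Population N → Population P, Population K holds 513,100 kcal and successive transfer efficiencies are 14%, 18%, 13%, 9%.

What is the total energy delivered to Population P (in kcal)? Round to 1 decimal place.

Via Population D: 300600 × 0.11 × 0.05 × 0.19 × 0.12 = 37.69524 kcal
Via Population K: 513100 × 0.14 × 0.18 × 0.13 × 0.09 = 151.282404 kcal
Total at Population P: 37.69524 + 151.282404 = 188.977644 kcal

189.0 kcal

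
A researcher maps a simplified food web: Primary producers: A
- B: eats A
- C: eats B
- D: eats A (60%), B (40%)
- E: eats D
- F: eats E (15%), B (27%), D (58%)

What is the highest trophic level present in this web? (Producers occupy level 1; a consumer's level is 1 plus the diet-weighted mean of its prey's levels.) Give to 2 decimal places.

3.44

B: 1 + 1 = 2
C: 1 + 2 = 3
D: 1 + (0.6×1 + 0.4×2) = 2.4
E: 1 + 2.4 = 3.4
F: 1 + (0.15×3.4 + 0.27×2 + 0.58×2.4) = 3.442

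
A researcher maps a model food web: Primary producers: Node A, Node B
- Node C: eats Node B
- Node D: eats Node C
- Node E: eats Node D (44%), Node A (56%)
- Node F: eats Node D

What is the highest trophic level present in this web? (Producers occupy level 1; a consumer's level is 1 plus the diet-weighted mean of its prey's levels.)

4

Node C: 1 + 1 = 2
Node D: 1 + 2 = 3
Node E: 1 + (0.44×3 + 0.56×1) = 2.88
Node F: 1 + 3 = 4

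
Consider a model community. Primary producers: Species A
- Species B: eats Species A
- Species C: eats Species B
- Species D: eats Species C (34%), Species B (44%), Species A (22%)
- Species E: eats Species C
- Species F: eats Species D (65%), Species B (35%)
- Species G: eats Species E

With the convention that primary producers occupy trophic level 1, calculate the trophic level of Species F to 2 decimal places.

3.73

Species B: 1 + 1 = 2
Species C: 1 + 2 = 3
Species D: 1 + (0.34×3 + 0.44×2 + 0.22×1) = 3.12
Species E: 1 + 3 = 4
Species F: 1 + (0.65×3.12 + 0.35×2) = 3.728
Species G: 1 + 4 = 5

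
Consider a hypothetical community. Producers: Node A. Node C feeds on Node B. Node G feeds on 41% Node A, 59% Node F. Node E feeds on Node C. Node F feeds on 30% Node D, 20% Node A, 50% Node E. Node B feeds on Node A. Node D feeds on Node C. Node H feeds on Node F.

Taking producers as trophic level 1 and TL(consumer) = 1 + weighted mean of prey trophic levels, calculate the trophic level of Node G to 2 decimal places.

4.01

Node B: 1 + 1 = 2
Node C: 1 + 2 = 3
Node D: 1 + 3 = 4
Node E: 1 + 3 = 4
Node F: 1 + (0.3×4 + 0.2×1 + 0.5×4) = 4.4
Node G: 1 + (0.41×1 + 0.59×4.4) = 4.006
Node H: 1 + 4.4 = 5.4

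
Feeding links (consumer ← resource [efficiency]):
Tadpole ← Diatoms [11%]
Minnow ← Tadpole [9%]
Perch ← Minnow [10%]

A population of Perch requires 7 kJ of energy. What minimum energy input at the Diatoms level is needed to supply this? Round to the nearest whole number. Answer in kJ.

Cumulative transfer efficiency: 0.11 × 0.09 × 0.1 = 0.00099
Diatoms energy = 7 / 0.00099 = 7071 kJ

7071 kJ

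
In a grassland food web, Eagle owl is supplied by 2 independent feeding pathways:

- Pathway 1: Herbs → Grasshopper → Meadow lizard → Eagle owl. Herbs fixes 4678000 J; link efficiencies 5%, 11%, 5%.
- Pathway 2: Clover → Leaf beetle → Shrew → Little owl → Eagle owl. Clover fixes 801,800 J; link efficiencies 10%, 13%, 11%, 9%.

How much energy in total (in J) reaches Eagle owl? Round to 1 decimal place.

Pathway 1: 4678000 × 0.05 × 0.11 × 0.05 = 1286.45 J
Pathway 2: 801800 × 0.1 × 0.13 × 0.11 × 0.09 = 103.19166 J
Total at Eagle owl: 1286.45 + 103.19166 = 1389.64166 J

1389.6 J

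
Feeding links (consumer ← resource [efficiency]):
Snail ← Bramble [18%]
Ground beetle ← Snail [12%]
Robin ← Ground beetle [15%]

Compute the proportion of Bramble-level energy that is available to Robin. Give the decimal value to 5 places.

Product of link efficiencies: 0.18 × 0.12 × 0.15 = 0.00324

0.00324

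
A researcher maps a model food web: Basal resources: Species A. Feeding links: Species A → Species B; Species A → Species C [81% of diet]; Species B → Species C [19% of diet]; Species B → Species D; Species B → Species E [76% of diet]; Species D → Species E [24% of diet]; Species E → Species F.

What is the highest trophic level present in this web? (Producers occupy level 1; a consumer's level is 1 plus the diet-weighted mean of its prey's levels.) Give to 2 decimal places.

Species B: 1 + 1 = 2
Species C: 1 + (0.81×1 + 0.19×2) = 2.19
Species D: 1 + 2 = 3
Species E: 1 + (0.76×2 + 0.24×3) = 3.24
Species F: 1 + 3.24 = 4.24

4.24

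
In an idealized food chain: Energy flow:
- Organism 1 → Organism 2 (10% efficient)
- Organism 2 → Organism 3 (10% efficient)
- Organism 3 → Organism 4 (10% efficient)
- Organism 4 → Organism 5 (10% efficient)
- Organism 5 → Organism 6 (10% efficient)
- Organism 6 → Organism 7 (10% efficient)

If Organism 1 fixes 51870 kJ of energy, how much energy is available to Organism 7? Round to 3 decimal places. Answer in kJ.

0.052 kJ

Organism 2: 51870 × 0.1 = 5187 kJ
Organism 3: 5187 × 0.1 = 518.7 kJ
Organism 4: 518.7 × 0.1 = 51.87 kJ
Organism 5: 51.87 × 0.1 = 5.187 kJ
Organism 6: 5.187 × 0.1 = 0.5187 kJ
Organism 7: 0.5187 × 0.1 = 0.05187 kJ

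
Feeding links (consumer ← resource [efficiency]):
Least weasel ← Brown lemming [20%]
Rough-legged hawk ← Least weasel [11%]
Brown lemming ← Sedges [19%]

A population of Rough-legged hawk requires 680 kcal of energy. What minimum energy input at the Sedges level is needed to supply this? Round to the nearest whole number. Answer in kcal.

162679 kcal

Cumulative transfer efficiency: 0.19 × 0.2 × 0.11 = 0.00418
Sedges energy = 680 / 0.00418 = 162679 kcal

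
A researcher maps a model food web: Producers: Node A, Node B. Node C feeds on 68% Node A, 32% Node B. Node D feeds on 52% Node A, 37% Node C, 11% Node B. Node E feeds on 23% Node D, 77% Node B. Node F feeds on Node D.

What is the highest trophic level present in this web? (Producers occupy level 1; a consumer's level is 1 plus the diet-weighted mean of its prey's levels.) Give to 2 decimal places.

3.37

Node C: 1 + (0.68×1 + 0.32×1) = 2
Node D: 1 + (0.52×1 + 0.37×2 + 0.11×1) = 2.37
Node E: 1 + (0.23×2.37 + 0.77×1) = 2.3151
Node F: 1 + 2.37 = 3.37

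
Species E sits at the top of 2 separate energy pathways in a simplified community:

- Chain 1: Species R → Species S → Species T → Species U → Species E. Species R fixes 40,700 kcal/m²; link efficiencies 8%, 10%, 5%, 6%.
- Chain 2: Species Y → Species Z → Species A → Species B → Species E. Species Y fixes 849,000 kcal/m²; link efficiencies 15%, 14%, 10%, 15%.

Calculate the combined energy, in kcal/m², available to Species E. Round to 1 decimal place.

Chain 1: 40700 × 0.08 × 0.1 × 0.05 × 0.06 = 0.9768 kcal/m²
Chain 2: 849000 × 0.15 × 0.14 × 0.1 × 0.15 = 267.435 kcal/m²
Total at Species E: 0.9768 + 267.435 = 268.4118 kcal/m²

268.4 kcal/m²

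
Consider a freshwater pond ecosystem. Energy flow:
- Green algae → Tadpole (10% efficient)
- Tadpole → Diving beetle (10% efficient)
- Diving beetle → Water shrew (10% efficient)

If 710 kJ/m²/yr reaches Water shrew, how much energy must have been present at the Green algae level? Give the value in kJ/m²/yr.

710000 kJ/m²/yr

Cumulative transfer efficiency: 0.1 × 0.1 × 0.1 = 0.001
Green algae energy = 710 / 0.001 = 710000 kJ/m²/yr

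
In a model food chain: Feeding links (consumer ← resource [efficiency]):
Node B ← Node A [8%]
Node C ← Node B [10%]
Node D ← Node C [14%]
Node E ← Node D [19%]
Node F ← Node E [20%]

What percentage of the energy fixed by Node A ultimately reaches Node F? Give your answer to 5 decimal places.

Product of link efficiencies: 0.08 × 0.1 × 0.14 × 0.19 × 0.2 = 0.00004256
As a percentage: 0.00004256 × 100 = 0.00426%

0.00426%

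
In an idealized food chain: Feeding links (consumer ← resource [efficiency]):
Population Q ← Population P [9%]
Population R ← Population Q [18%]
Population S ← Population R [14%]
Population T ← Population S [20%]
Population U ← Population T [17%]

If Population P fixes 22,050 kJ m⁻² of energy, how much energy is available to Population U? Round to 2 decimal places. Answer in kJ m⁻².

Population Q: 22050 × 0.09 = 1984.5 kJ m⁻²
Population R: 1984.5 × 0.18 = 357.21 kJ m⁻²
Population S: 357.21 × 0.14 = 50.0094 kJ m⁻²
Population T: 50.0094 × 0.2 = 10.00188 kJ m⁻²
Population U: 10.00188 × 0.17 = 1.7003196 kJ m⁻²

1.70 kJ m⁻²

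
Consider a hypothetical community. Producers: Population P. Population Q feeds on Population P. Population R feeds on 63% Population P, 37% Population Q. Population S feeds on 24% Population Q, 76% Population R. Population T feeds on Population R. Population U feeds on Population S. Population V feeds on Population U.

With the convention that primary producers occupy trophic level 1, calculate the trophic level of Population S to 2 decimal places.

Population Q: 1 + 1 = 2
Population R: 1 + (0.63×1 + 0.37×2) = 2.37
Population S: 1 + (0.24×2 + 0.76×2.37) = 3.2812
Population T: 1 + 2.37 = 3.37
Population U: 1 + 3.2812 = 4.2812
Population V: 1 + 4.2812 = 5.2812

3.28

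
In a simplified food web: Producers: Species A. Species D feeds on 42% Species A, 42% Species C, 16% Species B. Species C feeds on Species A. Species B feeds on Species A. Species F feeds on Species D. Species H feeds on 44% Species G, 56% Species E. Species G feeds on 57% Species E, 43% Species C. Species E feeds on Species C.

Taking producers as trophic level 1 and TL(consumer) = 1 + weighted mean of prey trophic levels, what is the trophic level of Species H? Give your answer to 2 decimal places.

4.25

Species B: 1 + 1 = 2
Species C: 1 + 1 = 2
Species D: 1 + (0.42×1 + 0.42×2 + 0.16×2) = 2.58
Species E: 1 + 2 = 3
Species F: 1 + 2.58 = 3.58
Species G: 1 + (0.57×3 + 0.43×2) = 3.57
Species H: 1 + (0.44×3.57 + 0.56×3) = 4.2508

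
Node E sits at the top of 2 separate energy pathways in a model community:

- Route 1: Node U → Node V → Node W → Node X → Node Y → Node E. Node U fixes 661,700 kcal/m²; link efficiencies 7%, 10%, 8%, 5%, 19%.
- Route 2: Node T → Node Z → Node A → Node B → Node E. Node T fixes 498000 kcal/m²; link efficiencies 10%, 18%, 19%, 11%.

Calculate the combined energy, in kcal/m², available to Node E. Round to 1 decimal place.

190.9 kcal/m²

Route 1: 661700 × 0.07 × 0.1 × 0.08 × 0.05 × 0.19 = 3.520244 kcal/m²
Route 2: 498000 × 0.1 × 0.18 × 0.19 × 0.11 = 187.3476 kcal/m²
Total at Node E: 3.520244 + 187.3476 = 190.867844 kcal/m²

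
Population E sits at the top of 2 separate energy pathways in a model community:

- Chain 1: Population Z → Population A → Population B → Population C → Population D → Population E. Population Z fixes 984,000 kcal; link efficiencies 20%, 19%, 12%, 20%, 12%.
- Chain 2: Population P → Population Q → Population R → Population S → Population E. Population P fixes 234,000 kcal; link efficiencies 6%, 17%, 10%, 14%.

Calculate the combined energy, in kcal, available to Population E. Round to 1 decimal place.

Chain 1: 984000 × 0.2 × 0.19 × 0.12 × 0.2 × 0.12 = 107.68896 kcal
Chain 2: 234000 × 0.06 × 0.17 × 0.1 × 0.14 = 33.4152 kcal
Total at Population E: 107.68896 + 33.4152 = 141.10416 kcal

141.1 kcal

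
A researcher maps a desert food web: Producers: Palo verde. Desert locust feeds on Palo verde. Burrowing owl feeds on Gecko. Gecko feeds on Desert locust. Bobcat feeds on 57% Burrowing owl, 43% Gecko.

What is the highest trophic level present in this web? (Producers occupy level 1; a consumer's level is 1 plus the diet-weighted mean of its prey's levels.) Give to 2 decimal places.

Desert locust: 1 + 1 = 2
Gecko: 1 + 2 = 3
Burrowing owl: 1 + 3 = 4
Bobcat: 1 + (0.57×4 + 0.43×3) = 4.57

4.57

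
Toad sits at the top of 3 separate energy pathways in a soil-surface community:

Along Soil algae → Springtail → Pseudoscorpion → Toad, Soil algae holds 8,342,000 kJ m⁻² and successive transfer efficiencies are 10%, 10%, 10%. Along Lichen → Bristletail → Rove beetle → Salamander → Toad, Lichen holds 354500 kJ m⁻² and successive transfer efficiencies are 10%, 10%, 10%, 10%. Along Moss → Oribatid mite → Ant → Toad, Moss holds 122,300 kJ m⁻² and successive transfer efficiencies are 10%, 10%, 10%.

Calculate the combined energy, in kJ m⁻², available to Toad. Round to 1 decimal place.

8499.8 kJ m⁻²

Via Soil algae: 8342000 × 0.1 × 0.1 × 0.1 = 8342 kJ m⁻²
Via Lichen: 354500 × 0.1 × 0.1 × 0.1 × 0.1 = 35.45 kJ m⁻²
Via Moss: 122300 × 0.1 × 0.1 × 0.1 = 122.3 kJ m⁻²
Total at Toad: 8342 + 35.45 + 122.3 = 8499.75 kJ m⁻²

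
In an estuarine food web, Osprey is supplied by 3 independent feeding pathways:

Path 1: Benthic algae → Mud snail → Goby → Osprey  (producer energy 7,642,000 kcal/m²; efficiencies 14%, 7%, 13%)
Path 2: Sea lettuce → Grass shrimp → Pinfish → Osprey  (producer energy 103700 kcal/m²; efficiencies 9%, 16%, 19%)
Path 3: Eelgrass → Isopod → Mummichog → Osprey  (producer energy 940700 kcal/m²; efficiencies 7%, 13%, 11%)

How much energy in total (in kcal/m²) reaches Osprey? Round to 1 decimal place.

Path 1: 7642000 × 0.14 × 0.07 × 0.13 = 9735.908 kcal/m²
Path 2: 103700 × 0.09 × 0.16 × 0.19 = 283.7232 kcal/m²
Path 3: 940700 × 0.07 × 0.13 × 0.11 = 941.6407 kcal/m²
Total at Osprey: 9735.908 + 283.7232 + 941.6407 = 10961.2719 kcal/m²

10961.3 kcal/m²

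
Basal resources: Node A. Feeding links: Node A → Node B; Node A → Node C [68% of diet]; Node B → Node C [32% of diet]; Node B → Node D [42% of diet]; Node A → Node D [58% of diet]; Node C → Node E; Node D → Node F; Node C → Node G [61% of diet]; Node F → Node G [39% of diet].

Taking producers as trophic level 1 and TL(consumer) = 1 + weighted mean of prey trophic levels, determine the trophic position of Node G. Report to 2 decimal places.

3.75

Node B: 1 + 1 = 2
Node C: 1 + (0.68×1 + 0.32×2) = 2.32
Node D: 1 + (0.42×2 + 0.58×1) = 2.42
Node E: 1 + 2.32 = 3.32
Node F: 1 + 2.42 = 3.42
Node G: 1 + (0.61×2.32 + 0.39×3.42) = 3.749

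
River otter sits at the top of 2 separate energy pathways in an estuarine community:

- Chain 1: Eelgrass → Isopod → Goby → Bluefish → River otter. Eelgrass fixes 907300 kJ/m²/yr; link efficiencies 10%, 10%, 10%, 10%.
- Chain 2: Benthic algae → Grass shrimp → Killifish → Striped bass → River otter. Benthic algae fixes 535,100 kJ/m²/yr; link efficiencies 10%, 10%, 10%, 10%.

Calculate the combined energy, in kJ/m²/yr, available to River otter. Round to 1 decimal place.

144.2 kJ/m²/yr

Chain 1: 907300 × 0.1 × 0.1 × 0.1 × 0.1 = 90.73 kJ/m²/yr
Chain 2: 535100 × 0.1 × 0.1 × 0.1 × 0.1 = 53.51 kJ/m²/yr
Total at River otter: 90.73 + 53.51 = 144.24 kJ/m²/yr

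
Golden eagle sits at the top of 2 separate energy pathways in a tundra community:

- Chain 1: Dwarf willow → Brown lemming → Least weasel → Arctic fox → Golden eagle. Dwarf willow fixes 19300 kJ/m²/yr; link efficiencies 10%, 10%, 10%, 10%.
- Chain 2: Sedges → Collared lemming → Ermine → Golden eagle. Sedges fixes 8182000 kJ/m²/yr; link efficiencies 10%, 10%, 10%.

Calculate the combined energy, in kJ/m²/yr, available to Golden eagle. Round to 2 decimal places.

8183.93 kJ/m²/yr

Chain 1: 19300 × 0.1 × 0.1 × 0.1 × 0.1 = 1.93 kJ/m²/yr
Chain 2: 8182000 × 0.1 × 0.1 × 0.1 = 8182 kJ/m²/yr
Total at Golden eagle: 1.93 + 8182 = 8183.93 kJ/m²/yr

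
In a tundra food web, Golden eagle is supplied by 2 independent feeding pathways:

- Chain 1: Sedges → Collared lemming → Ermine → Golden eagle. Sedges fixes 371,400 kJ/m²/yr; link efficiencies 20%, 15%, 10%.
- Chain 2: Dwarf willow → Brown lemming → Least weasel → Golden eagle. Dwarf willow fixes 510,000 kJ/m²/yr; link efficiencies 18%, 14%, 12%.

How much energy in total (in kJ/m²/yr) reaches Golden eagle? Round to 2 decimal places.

Chain 1: 371400 × 0.2 × 0.15 × 0.1 = 1114.2 kJ/m²/yr
Chain 2: 510000 × 0.18 × 0.14 × 0.12 = 1542.24 kJ/m²/yr
Total at Golden eagle: 1114.2 + 1542.24 = 2656.44 kJ/m²/yr

2656.44 kJ/m²/yr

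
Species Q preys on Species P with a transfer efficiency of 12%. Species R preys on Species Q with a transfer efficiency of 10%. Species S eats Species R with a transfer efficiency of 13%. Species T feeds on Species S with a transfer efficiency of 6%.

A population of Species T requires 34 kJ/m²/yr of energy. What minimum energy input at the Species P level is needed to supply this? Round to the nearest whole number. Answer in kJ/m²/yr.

Cumulative transfer efficiency: 0.12 × 0.1 × 0.13 × 0.06 = 0.0000936
Species P energy = 34 / 0.0000936 = 363248 kJ/m²/yr

363248 kJ/m²/yr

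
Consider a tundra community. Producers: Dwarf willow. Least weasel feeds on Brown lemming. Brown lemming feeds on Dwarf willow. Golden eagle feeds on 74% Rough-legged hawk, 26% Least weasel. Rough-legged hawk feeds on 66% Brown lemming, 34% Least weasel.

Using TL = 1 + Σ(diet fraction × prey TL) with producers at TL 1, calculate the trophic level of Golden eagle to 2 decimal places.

4.25

Brown lemming: 1 + 1 = 2
Least weasel: 1 + 2 = 3
Rough-legged hawk: 1 + (0.66×2 + 0.34×3) = 3.34
Golden eagle: 1 + (0.74×3.34 + 0.26×3) = 4.2516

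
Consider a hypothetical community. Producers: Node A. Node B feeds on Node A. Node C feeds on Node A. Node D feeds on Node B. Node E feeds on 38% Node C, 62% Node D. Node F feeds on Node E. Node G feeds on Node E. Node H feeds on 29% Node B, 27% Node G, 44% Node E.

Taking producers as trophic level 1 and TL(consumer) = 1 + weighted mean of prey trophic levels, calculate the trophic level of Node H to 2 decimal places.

Node B: 1 + 1 = 2
Node C: 1 + 1 = 2
Node D: 1 + 2 = 3
Node E: 1 + (0.38×2 + 0.62×3) = 3.62
Node F: 1 + 3.62 = 4.62
Node G: 1 + 3.62 = 4.62
Node H: 1 + (0.29×2 + 0.27×4.62 + 0.44×3.62) = 4.4202

4.42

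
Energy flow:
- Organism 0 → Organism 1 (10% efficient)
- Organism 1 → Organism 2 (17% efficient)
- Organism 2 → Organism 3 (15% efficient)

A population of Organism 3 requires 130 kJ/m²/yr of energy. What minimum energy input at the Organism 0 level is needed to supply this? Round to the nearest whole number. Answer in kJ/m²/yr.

50980 kJ/m²/yr

Cumulative transfer efficiency: 0.1 × 0.17 × 0.15 = 0.00255
Organism 0 energy = 130 / 0.00255 = 50980 kJ/m²/yr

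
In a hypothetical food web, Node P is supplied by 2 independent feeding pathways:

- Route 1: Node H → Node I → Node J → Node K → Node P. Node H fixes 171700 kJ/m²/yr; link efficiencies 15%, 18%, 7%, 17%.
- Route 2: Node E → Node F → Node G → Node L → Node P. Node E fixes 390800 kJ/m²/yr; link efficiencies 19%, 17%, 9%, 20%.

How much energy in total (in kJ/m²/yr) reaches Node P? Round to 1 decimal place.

282.4 kJ/m²/yr

Route 1: 171700 × 0.15 × 0.18 × 0.07 × 0.17 = 55.16721 kJ/m²/yr
Route 2: 390800 × 0.19 × 0.17 × 0.09 × 0.2 = 227.21112 kJ/m²/yr
Total at Node P: 55.16721 + 227.21112 = 282.37833 kJ/m²/yr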